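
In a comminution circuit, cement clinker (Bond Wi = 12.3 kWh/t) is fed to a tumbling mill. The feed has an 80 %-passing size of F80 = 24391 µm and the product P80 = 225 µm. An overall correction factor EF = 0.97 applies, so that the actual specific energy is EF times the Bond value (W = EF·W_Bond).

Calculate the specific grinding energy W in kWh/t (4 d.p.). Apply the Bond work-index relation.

W = 7.1901 kWh/t

W = 10 Wi (1/√P80 − 1/√F80)  [Bond]
1/√225 = 0.066667;  1/√24391 = 0.006403
W = 10·12.3·(0.066667 − 0.006403) = 7.4124 kWh/t
W_actual = 0.97 × 7.4124 = 7.1901 kWh/t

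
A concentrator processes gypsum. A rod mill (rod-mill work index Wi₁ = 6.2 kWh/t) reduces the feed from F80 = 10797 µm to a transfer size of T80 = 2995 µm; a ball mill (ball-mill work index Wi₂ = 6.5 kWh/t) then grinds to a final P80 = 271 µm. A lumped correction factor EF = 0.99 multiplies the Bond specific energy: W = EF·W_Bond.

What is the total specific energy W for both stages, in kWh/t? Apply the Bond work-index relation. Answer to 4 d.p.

W = 3.2640 kWh/t

W = 10·Wi·(P80^(-½) − F80^(-½))
Stage 1 (10797→2995 µm, Wi₁=6.2): W₁ = 10·6.2·(0.018273 − 0.009624) = 0.5362 kWh/t
Stage 2 (2995→271 µm, Wi₂=6.5): W₂ = 10·6.5·(0.060746 − 0.018273) = 2.7607 kWh/t
W = W₁ + W₂ = 0.5362 + 2.7607 = 3.2970 kWh/t
W_actual = 0.99 × 3.2970 = 3.2640 kWh/t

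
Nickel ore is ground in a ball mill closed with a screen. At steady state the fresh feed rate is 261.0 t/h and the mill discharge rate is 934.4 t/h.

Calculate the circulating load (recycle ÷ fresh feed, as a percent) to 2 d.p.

CL = 258.01 %

Discharge = new feed + return, hence
R = M − F = 934.4 − 261.0 = 673.4 t/h
CL = 100·R/F = 100·673.4/261.0 = 258.01 %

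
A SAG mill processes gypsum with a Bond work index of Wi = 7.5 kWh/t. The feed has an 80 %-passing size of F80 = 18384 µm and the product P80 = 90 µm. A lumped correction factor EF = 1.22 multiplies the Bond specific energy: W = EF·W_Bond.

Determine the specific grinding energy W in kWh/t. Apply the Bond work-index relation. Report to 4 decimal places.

W = 8.9701 kWh/t

W = 10·Wi·[P80^(−½) − F80^(−½)]
1/√90 = 0.105409;  1/√18384 = 0.007375
W = 10·7.5·(0.105409 − 0.007375) = 7.3525 kWh/t
Corrected W = EF·W_Bond = 1.22·7.3525 = 8.9701 kWh/t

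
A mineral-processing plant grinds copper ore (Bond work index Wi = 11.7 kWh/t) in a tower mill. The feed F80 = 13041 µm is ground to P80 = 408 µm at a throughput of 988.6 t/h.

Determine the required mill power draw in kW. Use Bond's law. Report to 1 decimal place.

P = 4713.5 kW

W = 10 Wi / √P80 − 10 Wi / √F80
W = 10·11.7·(1/√408 − 1/√13041) = 10·11.7·(0.040751) = 4.7678 kWh/t
Power = W × throughput = 4.7678 kWh/t × 988.6 t/h = 4713.5 kW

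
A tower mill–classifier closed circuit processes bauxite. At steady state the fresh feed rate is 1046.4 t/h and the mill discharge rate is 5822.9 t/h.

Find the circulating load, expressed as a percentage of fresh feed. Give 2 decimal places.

CL = 456.47 %

Steady state: M = F + R.
R = M − F = 5822.9 − 1046.4 = 4776.5 t/h
CL = 100·R/F = 100·4776.5/1046.4 = 456.47 %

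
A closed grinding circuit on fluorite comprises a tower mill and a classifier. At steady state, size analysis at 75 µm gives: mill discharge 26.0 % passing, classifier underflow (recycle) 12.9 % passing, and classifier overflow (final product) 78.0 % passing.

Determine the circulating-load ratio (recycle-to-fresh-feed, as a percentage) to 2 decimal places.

CL = 396.95 %

Mass balance on the −75 µm fraction:
(1+r)d = ru + o → r = (o−d)/(d−u)
r = (78.0 − 26.0)/(26.0 − 12.9) = 52.0/13.1 = 3.9695
CL = 100·r = 396.95 %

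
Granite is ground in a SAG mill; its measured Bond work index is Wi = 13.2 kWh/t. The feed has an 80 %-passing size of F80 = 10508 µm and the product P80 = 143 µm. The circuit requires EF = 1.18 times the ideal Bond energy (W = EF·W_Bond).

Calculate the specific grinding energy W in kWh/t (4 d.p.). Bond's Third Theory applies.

W = 11.5058 kWh/t

W_Bond = 10·Wi·(1/√P₈₀ − 1/√F₈₀)
1/√143 = 0.083624;  1/√10508 = 0.009755
W = 10·13.2·(0.083624 − 0.009755) = 9.7507 kWh/t
W_actual = 1.18 × 9.7507 = 11.5058 kWh/t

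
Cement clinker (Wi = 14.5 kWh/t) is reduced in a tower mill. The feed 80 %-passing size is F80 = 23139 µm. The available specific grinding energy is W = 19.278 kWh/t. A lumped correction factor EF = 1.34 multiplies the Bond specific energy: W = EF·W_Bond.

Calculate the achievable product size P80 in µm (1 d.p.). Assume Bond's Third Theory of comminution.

P80 = 89.4 µm

W = 10 Wi (1/√P80 − 1/√F80)  [Bond]
W_Bond = W / EF = 19.278 / 1.34 = 14.3866 kWh/t
⇒ 1/√P80 = W_Bond/(10·Wi) + 1/√F80
  = 14.3866/(10·14.5) + 1/√23139 = 0.099218 + 0.006574 = 0.105792
P80 = (1/0.105792)² = 9.4525² = 89.35 µm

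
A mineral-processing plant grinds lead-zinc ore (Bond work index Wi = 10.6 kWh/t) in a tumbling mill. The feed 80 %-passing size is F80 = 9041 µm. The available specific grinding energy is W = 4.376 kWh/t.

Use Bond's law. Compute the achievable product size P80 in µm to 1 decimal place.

W = 10·Wi·(P80^(-½) − F80^(-½))
⇒ 1/√P80 = W/(10·Wi) + 1/√F80
  = 4.3760/(10·10.6) + 1/√9041 = 0.041283 + 0.010517 = 0.051800
P80 = (1/0.051800)² = 19.3050² = 372.68 µm

P80 = 372.7 µm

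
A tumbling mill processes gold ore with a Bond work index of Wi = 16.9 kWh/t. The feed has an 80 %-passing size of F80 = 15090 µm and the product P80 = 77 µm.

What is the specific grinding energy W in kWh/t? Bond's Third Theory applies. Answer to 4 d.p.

W = 17.8836 kWh/t

Bond: W = 10·Wi·(1/√P80 − 1/√F80)
1/√77 = 0.113961;  1/√15090 = 0.008141
W = 10·16.9·(0.113961 − 0.008141) = 17.8836 kWh/t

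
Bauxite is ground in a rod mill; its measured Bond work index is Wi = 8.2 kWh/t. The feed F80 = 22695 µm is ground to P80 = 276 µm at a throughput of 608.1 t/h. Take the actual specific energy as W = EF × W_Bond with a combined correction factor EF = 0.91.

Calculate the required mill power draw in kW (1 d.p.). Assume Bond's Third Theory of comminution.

W_Bond = 10·Wi·(1/√P₈₀ − 1/√F₈₀)
W = 10·8.2·(1/√276 − 1/√22695) = 10·8.2·(0.053555) = 4.3915 kWh/t
Apply correction: 4.3915 × 0.91 = 3.9963 kWh/t
Mill draw = 3.9963 × 608.1 = 2430.1 kW

P = 2430.1 kW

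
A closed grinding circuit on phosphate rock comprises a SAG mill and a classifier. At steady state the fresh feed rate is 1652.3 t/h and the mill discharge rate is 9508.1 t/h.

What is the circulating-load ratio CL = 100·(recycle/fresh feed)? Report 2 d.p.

Mill node: discharge = fresh + recycle.
R = M − F = 9508.1 − 1652.3 = 7855.8 t/h
CL = 100·R/F = 100·7855.8/1652.3 = 475.45 %

CL = 475.45 %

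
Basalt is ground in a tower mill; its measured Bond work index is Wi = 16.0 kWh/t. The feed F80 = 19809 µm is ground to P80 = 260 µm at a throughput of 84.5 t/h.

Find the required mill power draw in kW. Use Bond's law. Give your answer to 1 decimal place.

P = 742.4 kW

W = 10 Wi / √P80 − 10 Wi / √F80
W = 10·16.0·(1/√260 − 1/√19809) = 10·16.0·(0.054912) = 8.7860 kWh/t
P_mill = W·ṁ = 8.7860·84.5 = 742.4 kW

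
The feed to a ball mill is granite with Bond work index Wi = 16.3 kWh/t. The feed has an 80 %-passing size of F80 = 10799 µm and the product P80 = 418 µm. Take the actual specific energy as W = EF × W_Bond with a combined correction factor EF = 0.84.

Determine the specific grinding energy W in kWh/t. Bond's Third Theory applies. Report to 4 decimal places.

W = 5.3794 kWh/t

W = 10·Wi·(P80^(-½) − F80^(-½))
1/√418 = 0.048912;  1/√10799 = 0.009623
W = 10·16.3·(0.048912 − 0.009623) = 6.4040 kWh/t
W_actual = 0.84 × 6.4040 = 5.3794 kWh/t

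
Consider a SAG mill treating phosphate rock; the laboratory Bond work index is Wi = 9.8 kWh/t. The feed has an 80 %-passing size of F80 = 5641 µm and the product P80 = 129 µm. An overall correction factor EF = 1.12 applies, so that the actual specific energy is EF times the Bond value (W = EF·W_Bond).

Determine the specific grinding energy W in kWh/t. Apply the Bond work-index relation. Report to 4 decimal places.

W = 10 Wi (1/√P80 − 1/√F80)  [Bond]
1/√129 = 0.088045;  1/√5641 = 0.013314
W = 10·9.8·(0.088045 − 0.013314) = 7.3236 kWh/t
With EF = 1.12: W = 7.3236·1.12 = 8.2024 kWh/t

W = 8.2024 kWh/t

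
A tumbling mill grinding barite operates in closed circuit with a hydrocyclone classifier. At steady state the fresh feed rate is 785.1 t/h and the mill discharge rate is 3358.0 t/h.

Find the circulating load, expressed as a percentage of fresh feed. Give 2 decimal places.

Mill node: discharge = fresh + recycle.
R = M − F = 3358.0 − 785.1 = 2572.9 t/h
CL = 100·R/F = 100·2572.9/785.1 = 327.72 %

CL = 327.72 %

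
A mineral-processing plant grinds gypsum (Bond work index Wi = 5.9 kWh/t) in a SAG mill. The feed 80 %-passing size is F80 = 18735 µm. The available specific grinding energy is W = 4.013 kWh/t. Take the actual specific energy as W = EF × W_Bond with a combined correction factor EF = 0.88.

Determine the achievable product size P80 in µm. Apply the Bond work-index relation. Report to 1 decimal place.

P80 = 139.7 µm

W = 10 Wi (P80^-0.5 − F80^-0.5)
W_Bond = W / EF = 4.013 / 0.88 = 4.5602 kWh/t
P80^-0.5 = F80^-0.5 + W_Bond/(10 Wi)
  = 4.5602/(10·5.9) + 1/√18735 = 0.077292 + 0.007306 = 0.084598
P80 = (1/0.084598)² = 11.8206² = 139.73 µm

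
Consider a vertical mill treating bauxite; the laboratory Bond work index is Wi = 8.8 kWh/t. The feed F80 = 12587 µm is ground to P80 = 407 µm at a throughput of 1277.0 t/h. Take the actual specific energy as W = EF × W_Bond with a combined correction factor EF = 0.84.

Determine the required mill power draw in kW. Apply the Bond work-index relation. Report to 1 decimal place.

P = 3837.6 kW

W = 10 Wi / √P80 − 10 Wi / √F80
W = 10·8.8·(1/√407 − 1/√12587) = 10·8.8·(0.040655) = 3.5776 kWh/t
Corrected W = EF·W_Bond = 0.84·3.5776 = 3.0052 kWh/t
Power = W × throughput = 3.0052 kWh/t × 1277.0 t/h = 3837.6 kW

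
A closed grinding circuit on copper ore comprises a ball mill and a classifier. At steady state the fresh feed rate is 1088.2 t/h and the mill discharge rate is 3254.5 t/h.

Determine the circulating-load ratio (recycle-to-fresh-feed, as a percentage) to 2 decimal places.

CL = 199.07 %

Discharge = new feed + return, hence
R = M − F = 3254.5 − 1088.2 = 2166.3 t/h
CL = 100·R/F = 100·2166.3/1088.2 = 199.07 %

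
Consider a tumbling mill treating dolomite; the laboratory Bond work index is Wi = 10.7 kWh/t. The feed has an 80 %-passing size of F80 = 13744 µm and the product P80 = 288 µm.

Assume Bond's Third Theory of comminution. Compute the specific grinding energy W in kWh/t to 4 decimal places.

W = 10 Wi (P80^-0.5 − F80^-0.5)
1/√288 = 0.058926;  1/√13744 = 0.008530
W = 10·10.7·(0.058926 − 0.008530) = 5.3923 kWh/t

W = 5.3923 kWh/t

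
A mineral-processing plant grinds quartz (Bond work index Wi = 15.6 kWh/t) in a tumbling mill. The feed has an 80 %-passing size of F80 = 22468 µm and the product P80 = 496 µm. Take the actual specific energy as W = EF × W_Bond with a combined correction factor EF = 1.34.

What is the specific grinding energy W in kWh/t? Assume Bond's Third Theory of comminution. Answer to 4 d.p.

W = 7.9916 kWh/t

W = 10·Wi·(P80^(-½) − F80^(-½))
1/√496 = 0.044901;  1/√22468 = 0.006671
W = 10·15.6·(0.044901 − 0.006671) = 5.9639 kWh/t
W_actual = 1.34 × 5.9639 = 7.9916 kWh/t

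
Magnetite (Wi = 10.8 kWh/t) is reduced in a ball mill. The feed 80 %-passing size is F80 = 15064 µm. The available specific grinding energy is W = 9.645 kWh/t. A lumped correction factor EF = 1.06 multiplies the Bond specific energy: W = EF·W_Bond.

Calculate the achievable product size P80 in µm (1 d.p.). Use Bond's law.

P80 = 117.1 µm

W = 10·Wi·(P80^(-½) − F80^(-½))
W_Bond = W / EF = 9.645 / 1.06 = 9.0991 kWh/t
1/√P80 = 1/√F80 + W_Bond/(10·Wi)
  = 9.0991/(10·10.8) + 1/√15064 = 0.084251 + 0.008148 = 0.092398
P80 = (1/0.092398)² = 10.8227² = 117.13 µm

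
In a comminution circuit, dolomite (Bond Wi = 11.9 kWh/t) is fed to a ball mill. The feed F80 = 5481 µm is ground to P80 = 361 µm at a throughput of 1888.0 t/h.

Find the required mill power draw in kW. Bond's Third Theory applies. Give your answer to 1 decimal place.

W = 10 Wi / √P80 − 10 Wi / √F80
W = 10·11.9·(1/√361 − 1/√5481) = 10·11.9·(0.039124) = 4.6558 kWh/t
P = W·T = 4.6558·1888.0 = 8790.1 kW

P = 8790.1 kW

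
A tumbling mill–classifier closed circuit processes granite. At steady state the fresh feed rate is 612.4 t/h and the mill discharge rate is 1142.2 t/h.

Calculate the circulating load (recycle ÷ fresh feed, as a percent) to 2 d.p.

CL = 86.51 %

Mill node: discharge = fresh + recycle.
R = M − F = 1142.2 − 612.4 = 529.8 t/h
CL = 100·R/F = 100·529.8/612.4 = 86.51 %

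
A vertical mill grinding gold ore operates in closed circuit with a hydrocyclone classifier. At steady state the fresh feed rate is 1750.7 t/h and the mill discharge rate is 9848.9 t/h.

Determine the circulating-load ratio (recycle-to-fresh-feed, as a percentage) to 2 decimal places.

Steady state: M = F + R.
R = M − F = 9848.9 − 1750.7 = 8098.2 t/h
CL = 100·R/F = 100·8098.2/1750.7 = 462.57 %

CL = 462.57 %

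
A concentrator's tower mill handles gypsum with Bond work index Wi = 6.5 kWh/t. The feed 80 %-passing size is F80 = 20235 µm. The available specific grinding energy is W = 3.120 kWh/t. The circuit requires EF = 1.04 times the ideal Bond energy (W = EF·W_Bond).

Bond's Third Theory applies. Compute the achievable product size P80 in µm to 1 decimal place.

P80 = 353.5 µm

W_Bond = 10·Wi·(1/√P₈₀ − 1/√F₈₀)
W_Bond = W / EF = 3.120 / 1.04 = 3.0000 kWh/t
⇒ 1/√P80 = W_Bond/(10·Wi) + 1/√F80
  = 3.0000/(10·6.5) + 1/√20235 = 0.046154 + 0.007030 = 0.053184
P80 = (1/0.053184)² = 18.8027² = 353.54 µm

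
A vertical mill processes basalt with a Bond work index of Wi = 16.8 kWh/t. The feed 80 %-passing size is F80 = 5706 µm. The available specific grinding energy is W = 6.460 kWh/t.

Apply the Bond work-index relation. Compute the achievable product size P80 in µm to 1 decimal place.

W = 10·Wi·[P80^(−½) − F80^(−½)]
P80^(−½) = W/(10 Wi) + F80^(−½)
  = 6.4600/(10·16.8) + 1/√5706 = 0.038452 + 0.013238 = 0.051691
P80 = (1/0.051691)² = 19.3458² = 374.26 µm

P80 = 374.3 µm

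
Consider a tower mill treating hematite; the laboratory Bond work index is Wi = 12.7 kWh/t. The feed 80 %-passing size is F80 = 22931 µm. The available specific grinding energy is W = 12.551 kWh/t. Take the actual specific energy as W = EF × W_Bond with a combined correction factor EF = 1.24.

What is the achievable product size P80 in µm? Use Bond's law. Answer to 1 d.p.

P80 = 134.3 µm

Bond:  W = 10 Wi (1/√P − 1/√F)
W_Bond = W / EF = 12.551 / 1.24 = 10.1218 kWh/t
P80^-0.5 = F80^-0.5 + W_Bond/(10 Wi)
  = 10.1218/(10·12.7) + 1/√22931 = 0.079699 + 0.006604 = 0.086303
P80 = (1/0.086303)² = 11.5871² = 134.26 µm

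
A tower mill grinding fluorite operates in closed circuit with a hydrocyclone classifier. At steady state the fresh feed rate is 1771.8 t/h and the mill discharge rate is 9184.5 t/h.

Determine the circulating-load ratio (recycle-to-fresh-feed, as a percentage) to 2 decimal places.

CL = 418.37 %

M = F + R at steady state, so:
R = M − F = 9184.5 − 1771.8 = 7412.7 t/h
CL = 100·R/F = 100·7412.7/1771.8 = 418.37 %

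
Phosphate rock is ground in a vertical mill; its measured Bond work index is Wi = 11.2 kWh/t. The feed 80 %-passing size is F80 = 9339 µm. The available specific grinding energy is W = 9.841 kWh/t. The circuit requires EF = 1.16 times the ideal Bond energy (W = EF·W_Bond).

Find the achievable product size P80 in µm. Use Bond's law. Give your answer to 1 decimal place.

P80 = 134.9 µm

W = 10 Wi (1/√P80 − 1/√F80)  [Bond]
W_Bond = W / EF = 9.841 / 1.16 = 8.4836 kWh/t
P80^-0.5 = F80^-0.5 + W_Bond/(10 Wi)
  = 8.4836/(10·11.2) + 1/√9339 = 0.075747 + 0.010348 = 0.086094
P80 = (1/0.086094)² = 11.6151² = 134.91 µm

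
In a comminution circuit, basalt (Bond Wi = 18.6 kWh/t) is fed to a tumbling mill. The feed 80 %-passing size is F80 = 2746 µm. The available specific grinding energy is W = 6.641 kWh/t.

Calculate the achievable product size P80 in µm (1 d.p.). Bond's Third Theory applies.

P80 = 333.1 µm

W = 10 Wi / √P80 − 10 Wi / √F80
P80^(−½) = W/(10 Wi) + F80^(−½)
  = 6.6410/(10·18.6) + 1/√2746 = 0.035704 + 0.019083 = 0.054787
P80 = (1/0.054787)² = 18.2524² = 333.15 µm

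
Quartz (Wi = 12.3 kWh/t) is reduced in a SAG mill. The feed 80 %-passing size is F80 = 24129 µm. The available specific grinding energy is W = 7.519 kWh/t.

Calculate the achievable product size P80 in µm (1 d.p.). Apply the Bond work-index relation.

W_Bond = 10·Wi·(1/√P₈₀ − 1/√F₈₀)
P80^(−½) = W/(10 Wi) + F80^(−½)
  = 7.5190/(10·12.3) + 1/√24129 = 0.061130 + 0.006438 = 0.067568
P80 = (1/0.067568)² = 14.8000² = 219.04 µm

P80 = 219.0 µm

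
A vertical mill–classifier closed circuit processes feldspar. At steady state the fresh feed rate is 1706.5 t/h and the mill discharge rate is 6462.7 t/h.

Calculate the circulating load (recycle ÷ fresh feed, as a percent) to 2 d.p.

Steady state: M = F + R.
R = M − F = 6462.7 − 1706.5 = 4756.2 t/h
CL = 100·R/F = 100·4756.2/1706.5 = 278.71 %

CL = 278.71 %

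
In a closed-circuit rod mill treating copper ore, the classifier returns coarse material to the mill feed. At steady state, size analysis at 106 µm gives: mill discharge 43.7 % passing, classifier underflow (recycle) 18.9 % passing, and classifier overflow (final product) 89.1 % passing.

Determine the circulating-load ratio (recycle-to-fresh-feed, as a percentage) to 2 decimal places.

Balance %-passing 106 µm (r = R/F):
d + r·d = r·u + o → r(d−u) = o−d
r = (89.1 − 43.7)/(43.7 − 18.9) = 45.4/24.8 = 1.8306
CL = 100·r = 183.06 %

CL = 183.06 %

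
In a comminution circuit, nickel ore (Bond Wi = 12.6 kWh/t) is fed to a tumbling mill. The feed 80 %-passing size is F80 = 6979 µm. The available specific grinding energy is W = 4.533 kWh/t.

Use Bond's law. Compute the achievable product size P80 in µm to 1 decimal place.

W = 10 Wi (P80^-0.5 − F80^-0.5)
1/√P80 = 1/√F80 + W/(10·Wi)
  = 4.5330/(10·12.6) + 1/√6979 = 0.035976 + 0.011970 = 0.047946
P80 = (1/0.047946)² = 20.8566² = 435.00 µm

P80 = 435.0 µm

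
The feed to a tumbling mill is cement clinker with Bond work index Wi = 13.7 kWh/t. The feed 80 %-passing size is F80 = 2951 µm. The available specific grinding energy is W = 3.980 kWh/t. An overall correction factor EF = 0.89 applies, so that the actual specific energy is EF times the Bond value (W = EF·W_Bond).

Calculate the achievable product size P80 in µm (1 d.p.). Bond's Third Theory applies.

Bond:  W = 10 Wi (1/√P − 1/√F)
W_Bond = W / EF = 3.980 / 0.89 = 4.4719 kWh/t
⇒ 1/√P80 = W_Bond/(10·Wi) + 1/√F80
  = 4.4719/(10·13.7) + 1/√2951 = 0.032642 + 0.018408 = 0.051050
P80 = (1/0.051050)² = 19.5886² = 383.71 µm

P80 = 383.7 µm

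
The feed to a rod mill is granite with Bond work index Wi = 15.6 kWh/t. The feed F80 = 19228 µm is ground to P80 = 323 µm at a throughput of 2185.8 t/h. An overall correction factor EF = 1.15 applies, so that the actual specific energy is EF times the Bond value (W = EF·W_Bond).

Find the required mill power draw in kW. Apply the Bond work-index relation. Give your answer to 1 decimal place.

P = 18990.9 kW

W_Bond = 10·Wi·(1/√P₈₀ − 1/√F₈₀)
W = 10·15.6·(1/√323 − 1/√19228) = 10·15.6·(0.048430) = 7.5551 kWh/t
Apply correction: 7.5551 × 1.15 = 8.6883 kWh/t
P = W·T = 8.6883·2185.8 = 18990.9 kW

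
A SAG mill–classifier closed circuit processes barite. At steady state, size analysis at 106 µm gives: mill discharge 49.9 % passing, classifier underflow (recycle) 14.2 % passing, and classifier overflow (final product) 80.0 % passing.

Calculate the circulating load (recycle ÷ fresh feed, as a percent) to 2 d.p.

Two-product formula at 106 µm:
(1+r)·d = r·u + o ⇒ r = (o−d)/(d−u)
r = (80.0 − 49.9)/(49.9 − 14.2) = 30.1/35.7 = 0.8431
CL = 100·r = 84.31 %

CL = 84.31 %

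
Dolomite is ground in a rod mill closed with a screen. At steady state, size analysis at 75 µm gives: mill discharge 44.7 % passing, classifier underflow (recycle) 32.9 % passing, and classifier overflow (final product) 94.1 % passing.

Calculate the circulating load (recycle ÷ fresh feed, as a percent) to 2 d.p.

Mass balance on the −75 µm fraction:
Fd + Rd = Ru + Fo ⇒ R/F = (o−d)/(d−u)
r = (94.1 − 44.7)/(44.7 − 32.9) = 49.4/11.8 = 4.1864
CL = 100·r = 418.64 %

CL = 418.64 %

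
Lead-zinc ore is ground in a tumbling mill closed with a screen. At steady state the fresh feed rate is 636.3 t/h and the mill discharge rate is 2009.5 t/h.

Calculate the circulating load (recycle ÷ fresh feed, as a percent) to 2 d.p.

CL = 215.81 %

Discharge = new feed + return, hence
R = M − F = 2009.5 − 636.3 = 1373.2 t/h
CL = 100·R/F = 100·1373.2/636.3 = 215.81 %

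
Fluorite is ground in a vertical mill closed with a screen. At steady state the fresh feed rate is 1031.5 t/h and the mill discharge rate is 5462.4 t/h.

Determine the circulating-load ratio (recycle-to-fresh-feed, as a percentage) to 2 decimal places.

CL = 429.56 %

Discharge = new feed + return, hence
R = M − F = 5462.4 − 1031.5 = 4430.9 t/h
CL = 100·R/F = 100·4430.9/1031.5 = 429.56 %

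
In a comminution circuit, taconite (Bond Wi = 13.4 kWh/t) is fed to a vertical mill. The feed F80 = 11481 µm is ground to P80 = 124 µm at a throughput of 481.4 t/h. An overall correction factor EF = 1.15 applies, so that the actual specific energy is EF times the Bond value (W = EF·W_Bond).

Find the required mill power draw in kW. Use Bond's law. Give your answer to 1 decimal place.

W = 10·Wi·[P80^(−½) − F80^(−½)]
W = 10·13.4·(1/√124 − 1/√11481) = 10·13.4·(0.080470) = 10.7830 kWh/t
Corrected W = EF·W_Bond = 1.15·10.7830 = 12.4004 kWh/t
Power = W × throughput = 12.4004 kWh/t × 481.4 t/h = 5969.6 kW

P = 5969.6 kW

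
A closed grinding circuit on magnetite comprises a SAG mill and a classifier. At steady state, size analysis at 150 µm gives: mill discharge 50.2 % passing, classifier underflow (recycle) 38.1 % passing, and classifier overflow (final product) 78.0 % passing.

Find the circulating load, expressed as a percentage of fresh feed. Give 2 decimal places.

Mass balance on the −150 µm fraction:
r = (o − d)/(d − u)
r = (78.0 − 50.2)/(50.2 − 38.1) = 27.8/12.1 = 2.2975
CL = 100·r = 229.75 %

CL = 229.75 %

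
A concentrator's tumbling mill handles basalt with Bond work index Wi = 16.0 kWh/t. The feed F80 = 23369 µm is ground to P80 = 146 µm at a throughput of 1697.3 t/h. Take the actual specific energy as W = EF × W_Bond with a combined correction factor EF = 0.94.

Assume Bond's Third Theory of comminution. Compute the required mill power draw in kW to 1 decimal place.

P = 19456.7 kW

Bond: W = 10·Wi·(1/√P80 − 1/√F80)
W = 10·16.0·(1/√146 − 1/√23369) = 10·16.0·(0.076219) = 12.1950 kWh/t
Corrected W = EF·W_Bond = 0.94·12.1950 = 11.4633 kWh/t
P_mill = W·ṁ = 11.4633·1697.3 = 19456.7 kW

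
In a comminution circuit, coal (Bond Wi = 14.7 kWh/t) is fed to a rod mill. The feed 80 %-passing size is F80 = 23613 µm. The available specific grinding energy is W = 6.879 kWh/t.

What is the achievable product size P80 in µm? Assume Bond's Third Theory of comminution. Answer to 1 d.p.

P80 = 352.0 µm

W = 10·Wi·(P80^(-½) − F80^(-½))
P80^-0.5 = F80^-0.5 + W/(10 Wi)
  = 6.8790/(10·14.7) + 1/√23613 = 0.046796 + 0.006508 = 0.053304
P80 = (1/0.053304)² = 18.7605² = 351.96 µm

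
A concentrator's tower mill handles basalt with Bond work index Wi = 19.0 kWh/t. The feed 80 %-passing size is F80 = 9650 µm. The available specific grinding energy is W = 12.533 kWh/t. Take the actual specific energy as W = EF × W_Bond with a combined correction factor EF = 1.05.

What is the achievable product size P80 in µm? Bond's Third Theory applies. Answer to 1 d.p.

W = 10 Wi (P80^-0.5 − F80^-0.5)
W_Bond = W / EF = 12.533 / 1.05 = 11.9362 kWh/t
P80^-0.5 = F80^-0.5 + W_Bond/(10 Wi)
  = 11.9362/(10·19.0) + 1/√9650 = 0.062822 + 0.010180 = 0.073002
P80 = (1/0.073002)² = 13.6983² = 187.64 µm

P80 = 187.6 µm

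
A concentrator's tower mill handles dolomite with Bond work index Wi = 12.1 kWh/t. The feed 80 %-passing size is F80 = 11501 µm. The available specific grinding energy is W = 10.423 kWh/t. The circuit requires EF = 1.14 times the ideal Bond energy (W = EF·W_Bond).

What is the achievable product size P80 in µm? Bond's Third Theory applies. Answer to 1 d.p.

P80 = 138.8 µm

W = 10 Wi / √P80 − 10 Wi / √F80
W_Bond = W / EF = 10.423 / 1.14 = 9.1430 kWh/t
P80^-0.5 = F80^-0.5 + W_Bond/(10 Wi)
  = 9.1430/(10·12.1) + 1/√11501 = 0.075562 + 0.009325 = 0.084886
P80 = (1/0.084886)² = 11.7804² = 138.78 µm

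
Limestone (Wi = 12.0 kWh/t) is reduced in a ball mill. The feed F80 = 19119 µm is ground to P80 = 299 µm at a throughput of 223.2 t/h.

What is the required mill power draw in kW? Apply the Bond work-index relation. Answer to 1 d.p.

P = 1355.3 kW

W_Bond = 10·Wi·(1/√P₈₀ − 1/√F₈₀)
W = 10·12.0·(1/√299 − 1/√19119) = 10·12.0·(0.050599) = 6.0719 kWh/t
Mill draw = 6.0719 × 223.2 = 1355.3 kW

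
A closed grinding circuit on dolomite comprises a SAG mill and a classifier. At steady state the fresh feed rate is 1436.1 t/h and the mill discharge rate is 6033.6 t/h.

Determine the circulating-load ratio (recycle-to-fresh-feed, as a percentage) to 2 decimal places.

CL = 320.14 %

Discharge = new feed + return, hence
R = M − F = 6033.6 − 1436.1 = 4597.5 t/h
CL = 100·R/F = 100·4597.5/1436.1 = 320.14 %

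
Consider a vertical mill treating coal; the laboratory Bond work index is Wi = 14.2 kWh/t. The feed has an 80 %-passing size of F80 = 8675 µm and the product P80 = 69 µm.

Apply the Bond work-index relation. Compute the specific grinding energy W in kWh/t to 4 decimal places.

W = 15.5702 kWh/t

W = 10·Wi·[P80^(−½) − F80^(−½)]
1/√69 = 0.120386;  1/√8675 = 0.010737
W = 10·14.2·(0.120386 − 0.010737) = 15.5702 kWh/t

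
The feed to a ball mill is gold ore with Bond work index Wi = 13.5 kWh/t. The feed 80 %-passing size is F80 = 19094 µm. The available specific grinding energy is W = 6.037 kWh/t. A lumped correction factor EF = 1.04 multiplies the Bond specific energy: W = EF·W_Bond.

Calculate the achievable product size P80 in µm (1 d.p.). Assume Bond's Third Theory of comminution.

P80 = 396.3 µm

Bond:  W = 10 Wi (1/√P − 1/√F)
W_Bond = W / EF = 6.037 / 1.04 = 5.8048 kWh/t
1/√P80 = 1/√F80 + W_Bond/(10·Wi)
  = 5.8048/(10·13.5) + 1/√19094 = 0.042999 + 0.007237 = 0.050235
P80 = (1/0.050235)² = 19.9063² = 396.26 µm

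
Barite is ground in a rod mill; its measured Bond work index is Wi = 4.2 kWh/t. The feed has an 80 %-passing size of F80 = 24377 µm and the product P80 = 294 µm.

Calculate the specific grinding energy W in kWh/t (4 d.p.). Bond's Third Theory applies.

W = 2.1805 kWh/t

W = 10 Wi (P80^-0.5 − F80^-0.5)
1/√294 = 0.058321;  1/√24377 = 0.006405
W = 10·4.2·(0.058321 − 0.006405) = 2.1805 kWh/t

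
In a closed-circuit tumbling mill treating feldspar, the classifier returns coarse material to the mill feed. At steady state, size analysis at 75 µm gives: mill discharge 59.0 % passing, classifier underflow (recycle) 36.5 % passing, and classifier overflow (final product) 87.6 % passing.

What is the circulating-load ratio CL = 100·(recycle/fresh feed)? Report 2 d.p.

CL = 127.11 %

Classifier node, passing 75 µm:
Fd + Rd = Ru + Fo ⇒ R/F = (o−d)/(d−u)
r = (87.6 − 59.0)/(59.0 − 36.5) = 28.6/22.5 = 1.2711
CL = 100·r = 127.11 %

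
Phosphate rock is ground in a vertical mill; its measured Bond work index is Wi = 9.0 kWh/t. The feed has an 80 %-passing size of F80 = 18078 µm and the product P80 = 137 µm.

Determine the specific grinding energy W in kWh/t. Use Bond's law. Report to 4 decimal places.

W = 7.0198 kWh/t

W_Bond = 10·Wi·(1/√P₈₀ − 1/√F₈₀)
1/√137 = 0.085436;  1/√18078 = 0.007437
W = 10·9.0·(0.085436 − 0.007437) = 7.0198 kWh/t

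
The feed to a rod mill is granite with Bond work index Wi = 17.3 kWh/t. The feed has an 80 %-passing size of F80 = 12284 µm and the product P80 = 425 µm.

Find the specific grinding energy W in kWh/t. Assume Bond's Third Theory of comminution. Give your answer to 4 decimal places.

W = 6.8308 kWh/t

W = 10·Wi·(P80^(-½) − F80^(-½))
1/√425 = 0.048507;  1/√12284 = 0.009023
W = 10·17.3·(0.048507 − 0.009023) = 6.8308 kWh/t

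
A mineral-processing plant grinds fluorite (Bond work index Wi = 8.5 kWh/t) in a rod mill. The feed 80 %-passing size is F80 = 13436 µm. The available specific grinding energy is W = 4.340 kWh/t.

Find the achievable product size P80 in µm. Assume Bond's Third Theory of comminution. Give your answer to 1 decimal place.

W = 10 Wi (1/√P80 − 1/√F80)  [Bond]
P80^(−½) = W/(10 Wi) + F80^(−½)
  = 4.3400/(10·8.5) + 1/√13436 = 0.051059 + 0.008627 = 0.059686
P80 = (1/0.059686)² = 16.7544² = 280.71 µm

P80 = 280.7 µm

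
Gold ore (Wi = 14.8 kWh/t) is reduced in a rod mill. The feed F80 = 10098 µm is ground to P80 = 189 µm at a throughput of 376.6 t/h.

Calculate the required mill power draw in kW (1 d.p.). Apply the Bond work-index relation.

W = 10 Wi / √P80 − 10 Wi / √F80
W = 10·14.8·(1/√189 − 1/√10098) = 10·14.8·(0.062788) = 9.2926 kWh/t
P_mill = W·ṁ = 9.2926·376.6 = 3499.6 kW

P = 3499.6 kW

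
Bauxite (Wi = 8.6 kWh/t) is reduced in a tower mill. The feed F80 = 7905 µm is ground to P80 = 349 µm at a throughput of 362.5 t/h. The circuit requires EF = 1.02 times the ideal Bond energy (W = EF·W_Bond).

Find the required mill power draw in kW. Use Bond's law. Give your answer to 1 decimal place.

Bond:  W = 10 Wi (1/√P − 1/√F)
W = 10·8.6·(1/√349 − 1/√7905) = 10·8.6·(0.042281) = 3.6362 kWh/t
W_actual = 1.02 × 3.6362 = 3.7089 kWh/t
P_mill = W·ṁ = 3.7089·362.5 = 1344.5 kW

P = 1344.5 kW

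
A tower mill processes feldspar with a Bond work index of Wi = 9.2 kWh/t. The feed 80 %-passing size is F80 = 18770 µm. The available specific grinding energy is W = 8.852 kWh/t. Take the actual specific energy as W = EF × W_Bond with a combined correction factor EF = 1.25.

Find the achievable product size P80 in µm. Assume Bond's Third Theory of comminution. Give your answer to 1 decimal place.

P80 = 140.8 µm

W_Bond = 10·Wi·(1/√P₈₀ − 1/√F₈₀)
W_Bond = W / EF = 8.852 / 1.25 = 7.0816 kWh/t
1/√P80 = 1/√F80 + W_Bond/(10·Wi)
  = 7.0816/(10·9.2) + 1/√18770 = 0.076974 + 0.007299 = 0.084273
P80 = (1/0.084273)² = 11.8662² = 140.81 µm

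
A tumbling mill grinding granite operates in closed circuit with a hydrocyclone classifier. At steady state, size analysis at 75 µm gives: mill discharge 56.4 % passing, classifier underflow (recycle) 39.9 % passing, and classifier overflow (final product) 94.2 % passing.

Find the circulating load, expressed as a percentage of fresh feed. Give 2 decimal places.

Let r = R/F. Size balance at 75 µm:
d + r·d = r·u + o → r(d−u) = o−d
r = (94.2 − 56.4)/(56.4 − 39.9) = 37.8/16.5 = 2.2909
CL = 100·r = 229.09 %

CL = 229.09 %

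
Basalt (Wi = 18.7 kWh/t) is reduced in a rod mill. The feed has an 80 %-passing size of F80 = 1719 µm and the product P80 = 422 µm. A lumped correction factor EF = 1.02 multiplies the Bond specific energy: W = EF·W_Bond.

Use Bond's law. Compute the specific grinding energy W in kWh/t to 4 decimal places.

W = 10·Wi·[P80^(−½) − F80^(−½)]
1/√422 = 0.048679;  1/√1719 = 0.024119
W = 10·18.7·(0.048679 − 0.024119) = 4.5927 kWh/t
W_actual = 1.02 × 4.5927 = 4.6846 kWh/t

W = 4.6846 kWh/t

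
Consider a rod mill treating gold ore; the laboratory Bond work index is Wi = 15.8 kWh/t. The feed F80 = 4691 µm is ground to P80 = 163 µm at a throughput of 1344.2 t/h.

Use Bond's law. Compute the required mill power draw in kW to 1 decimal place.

P = 13534.3 kW

Bond:  W = 10 Wi (1/√P − 1/√F)
W = 10·15.8·(1/√163 − 1/√4691) = 10·15.8·(0.063726) = 10.0686 kWh/t
P = W·T = 10.0686·1344.2 = 13534.3 kW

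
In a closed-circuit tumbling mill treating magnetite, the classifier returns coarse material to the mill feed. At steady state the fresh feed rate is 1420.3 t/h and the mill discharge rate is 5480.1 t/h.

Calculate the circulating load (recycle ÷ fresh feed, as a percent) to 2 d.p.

Mill node: discharge = fresh + recycle.
R = M − F = 5480.1 − 1420.3 = 4059.8 t/h
CL = 100·R/F = 100·4059.8/1420.3 = 285.84 %

CL = 285.84 %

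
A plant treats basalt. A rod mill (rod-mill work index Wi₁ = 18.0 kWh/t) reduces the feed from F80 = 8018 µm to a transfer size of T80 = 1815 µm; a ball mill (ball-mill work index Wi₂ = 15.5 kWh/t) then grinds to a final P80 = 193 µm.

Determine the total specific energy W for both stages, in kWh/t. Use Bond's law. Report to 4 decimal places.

W = 10 Wi / √P80 − 10 Wi / √F80
Stage 1 (8018→1815 µm, Wi₁=18.0): W₁ = 10·18.0·(0.023473 − 0.011168) = 2.2149 kWh/t
Stage 2 (1815→193 µm, Wi₂=15.5): W₂ = 10·15.5·(0.071982 − 0.023473) = 7.5189 kWh/t
W = W₁ + W₂ = 2.2149 + 7.5189 = 9.7338 kWh/t

W = 9.7338 kWh/t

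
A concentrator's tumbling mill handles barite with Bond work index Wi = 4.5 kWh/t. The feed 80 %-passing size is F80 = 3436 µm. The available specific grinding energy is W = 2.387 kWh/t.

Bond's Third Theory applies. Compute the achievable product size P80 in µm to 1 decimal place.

P80 = 203.5 µm

W = 10 Wi (1/√P80 − 1/√F80)  [Bond]
1/√P80 = 1/√F80 + W/(10·Wi)
  = 2.3870/(10·4.5) + 1/√3436 = 0.053044 + 0.017060 = 0.070104
P80 = (1/0.070104)² = 14.2645² = 203.48 µm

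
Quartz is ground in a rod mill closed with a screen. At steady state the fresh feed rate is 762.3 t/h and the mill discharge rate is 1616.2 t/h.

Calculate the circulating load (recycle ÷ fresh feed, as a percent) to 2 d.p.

CL = 112.02 %

Discharge = new feed + return, hence
R = M − F = 1616.2 − 762.3 = 853.9 t/h
CL = 100·R/F = 100·853.9/762.3 = 112.02 %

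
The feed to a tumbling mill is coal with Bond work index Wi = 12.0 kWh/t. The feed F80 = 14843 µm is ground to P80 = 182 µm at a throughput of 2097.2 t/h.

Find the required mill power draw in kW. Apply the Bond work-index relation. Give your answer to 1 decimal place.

Bond: W = 10·Wi·(1/√P80 − 1/√F80)
W = 10·12.0·(1/√182 − 1/√14843) = 10·12.0·(0.065917) = 7.9100 kWh/t
P_mill = W·ṁ = 7.9100·2097.2 = 16588.9 kW

P = 16588.9 kW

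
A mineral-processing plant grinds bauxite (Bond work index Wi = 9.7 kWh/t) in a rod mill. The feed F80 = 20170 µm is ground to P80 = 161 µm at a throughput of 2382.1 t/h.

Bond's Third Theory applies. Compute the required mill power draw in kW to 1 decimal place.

P = 16583.4 kW

Bond:  W = 10 Wi (1/√P − 1/√F)
W = 10·9.7·(1/√161 − 1/√20170) = 10·9.7·(0.071770) = 6.9617 kWh/t
P = W·T = 6.9617·2382.1 = 16583.4 kW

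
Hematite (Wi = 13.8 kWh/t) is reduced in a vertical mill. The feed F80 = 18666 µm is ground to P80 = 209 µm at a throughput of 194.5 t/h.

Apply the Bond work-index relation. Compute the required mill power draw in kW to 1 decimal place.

Bond: W = 10·Wi·(1/√P80 − 1/√F80)
W = 10·13.8·(1/√209 − 1/√18666) = 10·13.8·(0.061852) = 8.5356 kWh/t
Power = W × throughput = 8.5356 kWh/t × 194.5 t/h = 1660.2 kW

P = 1660.2 kW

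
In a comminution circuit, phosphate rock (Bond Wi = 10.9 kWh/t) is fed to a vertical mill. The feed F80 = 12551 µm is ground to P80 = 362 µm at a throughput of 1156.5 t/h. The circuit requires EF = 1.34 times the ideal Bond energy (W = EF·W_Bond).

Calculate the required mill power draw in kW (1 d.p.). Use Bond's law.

W = 10·Wi·[P80^(−½) − F80^(−½)]
W = 10·10.9·(1/√362 − 1/√12551) = 10·10.9·(0.043633) = 4.7560 kWh/t
Corrected W = EF·W_Bond = 1.34·4.7560 = 6.3730 kWh/t
P = W·T = 6.3730·1156.5 = 7370.4 kW

P = 7370.4 kW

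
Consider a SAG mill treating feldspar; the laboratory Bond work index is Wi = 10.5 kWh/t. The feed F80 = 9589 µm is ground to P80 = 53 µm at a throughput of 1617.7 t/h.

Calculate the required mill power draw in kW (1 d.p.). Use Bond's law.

P = 21597.3 kW

W = 10 Wi / √P80 − 10 Wi / √F80
W = 10·10.5·(1/√53 − 1/√9589) = 10·10.5·(0.127149) = 13.3506 kWh/t
P_mill = W·ṁ = 13.3506·1617.7 = 21597.3 kW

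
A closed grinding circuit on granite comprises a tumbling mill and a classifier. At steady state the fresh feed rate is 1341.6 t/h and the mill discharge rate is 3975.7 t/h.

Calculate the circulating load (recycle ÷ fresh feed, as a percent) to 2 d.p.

M = F + R at steady state, so:
R = M − F = 3975.7 − 1341.6 = 2634.1 t/h
CL = 100·R/F = 100·2634.1/1341.6 = 196.34 %

CL = 196.34 %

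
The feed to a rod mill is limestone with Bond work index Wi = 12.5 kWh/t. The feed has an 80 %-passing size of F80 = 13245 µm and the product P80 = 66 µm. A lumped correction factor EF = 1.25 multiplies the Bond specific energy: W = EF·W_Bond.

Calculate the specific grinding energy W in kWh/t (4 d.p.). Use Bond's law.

W = 10 Wi (P80^-0.5 − F80^-0.5)
1/√66 = 0.123091;  1/√13245 = 0.008689
W = 10·12.5·(0.123091 − 0.008689) = 14.3003 kWh/t
W_actual = 1.25 × 14.3003 = 17.8754 kWh/t

W = 17.8754 kWh/t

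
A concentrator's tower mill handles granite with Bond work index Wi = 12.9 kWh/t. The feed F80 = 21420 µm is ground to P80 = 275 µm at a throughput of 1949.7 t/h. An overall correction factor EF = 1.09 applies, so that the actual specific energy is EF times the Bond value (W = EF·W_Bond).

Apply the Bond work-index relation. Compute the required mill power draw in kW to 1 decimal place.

P = 14658.5 kW

W = 10 Wi (1/√P80 − 1/√F80)  [Bond]
W = 10·12.9·(1/√275 − 1/√21420) = 10·12.9·(0.053470) = 6.8976 kWh/t
Apply correction: 6.8976 × 1.09 = 7.5184 kWh/t
Mill draw = 7.5184 × 1949.7 = 14658.5 kW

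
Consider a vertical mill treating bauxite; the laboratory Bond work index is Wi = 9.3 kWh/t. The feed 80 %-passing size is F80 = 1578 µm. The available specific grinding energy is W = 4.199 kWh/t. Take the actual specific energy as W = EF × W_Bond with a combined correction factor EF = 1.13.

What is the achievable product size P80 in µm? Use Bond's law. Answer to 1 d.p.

W = 10·Wi·[P80^(−½) − F80^(−½)]
W_Bond = W / EF = 4.199 / 1.13 = 3.7159 kWh/t
1/√P80 = 1/√F80 + W_Bond/(10·Wi)
  = 3.7159/(10·9.3) + 1/√1578 = 0.039956 + 0.025174 = 0.065130
P80 = (1/0.065130)² = 15.3539² = 235.74 µm

P80 = 235.7 µm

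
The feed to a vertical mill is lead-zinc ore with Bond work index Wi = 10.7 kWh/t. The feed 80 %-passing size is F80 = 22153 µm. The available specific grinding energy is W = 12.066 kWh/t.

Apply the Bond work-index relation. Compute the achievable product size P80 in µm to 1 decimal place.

P80 = 70.0 µm

W = 10·Wi·(P80^(-½) − F80^(-½))
1/√P80 = 1/√F80 + W/(10·Wi)
  = 12.0660/(10·10.7) + 1/√22153 = 0.112766 + 0.006719 = 0.119485
P80 = (1/0.119485)² = 8.3692² = 70.04 µm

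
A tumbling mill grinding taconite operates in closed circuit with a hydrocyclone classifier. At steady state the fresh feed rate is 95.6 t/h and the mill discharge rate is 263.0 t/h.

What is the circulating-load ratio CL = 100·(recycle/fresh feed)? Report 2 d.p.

CL = 175.10 %

Steady state: M = F + R.
R = M − F = 263.0 − 95.6 = 167.4 t/h
CL = 100·R/F = 100·167.4/95.6 = 175.10 %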